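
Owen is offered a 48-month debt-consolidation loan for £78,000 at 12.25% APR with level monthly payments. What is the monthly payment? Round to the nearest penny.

Monthly rate = 12.25%/12 = 0.0102083; payment = 78,000 × 0.0102083 / (1 − (1+0.0102083)^−48) = £2,063.63.

£2,063.63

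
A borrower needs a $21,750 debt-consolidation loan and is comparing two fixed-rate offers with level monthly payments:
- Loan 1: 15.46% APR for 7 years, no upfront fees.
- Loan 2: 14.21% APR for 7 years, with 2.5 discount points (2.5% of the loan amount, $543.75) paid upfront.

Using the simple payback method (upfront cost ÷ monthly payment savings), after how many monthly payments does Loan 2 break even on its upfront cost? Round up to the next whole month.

36 months

Loan 1: monthly rate = 15.46%/12 = 0.0128833; payment = 21,750 × 0.0128833 / (1 − (1+0.0128833)^−84) = $425.34.
Loan 2: at 14.21% the monthly rate is 0.0118417, so the payment is 21,750 × 0.0118417 / (1 − 1.0118417^−84) = $410.12.
Monthly savings = $425.34 − $410.12 = $15.22.
Break-even = $543.75 / $15.22 = 35.73 → 36 months.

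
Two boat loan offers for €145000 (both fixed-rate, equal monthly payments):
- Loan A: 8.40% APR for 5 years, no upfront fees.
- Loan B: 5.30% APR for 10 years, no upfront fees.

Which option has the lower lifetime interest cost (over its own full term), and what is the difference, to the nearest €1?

Loan A: monthly rate = 8.4%/12 = 0.0070000; payment = 145,000 × 0.0070000 / (1 − (1+0.0070000)^−60) = €2,967.91.
Total interest on Loan A = 60 × €2,967.91 − €145,000 = €33,074.60.
Loan B: at 5.30% the monthly rate is 0.0044167, so the payment is 145,000 × 0.0044167 / (1 − 1.0044167^−120) = €1,559.30.
Total interest on Loan B = 120 × €1,559.30 − €145,000 = €42,116.00.
Loan A is lower by €9,041.40.

Loan A by €9,041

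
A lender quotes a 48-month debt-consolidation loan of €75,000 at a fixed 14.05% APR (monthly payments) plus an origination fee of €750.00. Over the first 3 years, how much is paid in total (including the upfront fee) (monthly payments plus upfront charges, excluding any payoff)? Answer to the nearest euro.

At 14.05% the monthly rate is 0.0117083, so the payment is 75,000 × 0.0117083 / (1 − 1.0117083^−48) = €2,051.37.
Total outlay = 36 × €2,051.37 + €750.00 = €74,599.32.

€74,599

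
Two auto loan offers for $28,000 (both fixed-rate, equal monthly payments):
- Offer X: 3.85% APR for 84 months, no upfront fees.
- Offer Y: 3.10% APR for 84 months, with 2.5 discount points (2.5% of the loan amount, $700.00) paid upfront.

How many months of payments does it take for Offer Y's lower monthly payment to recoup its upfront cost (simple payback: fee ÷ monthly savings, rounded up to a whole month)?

Offer X: at 3.85% the monthly rate is 0.0032083, so the payment is 28,000 × 0.0032083 / (1 − 1.0032083^−84) = $380.80.
Offer Y: at 3.10% the monthly rate is 0.0025833, so the payment is 28,000 × 0.0025833 / (1 − 1.0025833^−84) = $371.24.
Monthly savings = $380.80 − $371.24 = $9.56.
Break-even = $700.00 / $9.56 = 73.22 → 74 months.

74 months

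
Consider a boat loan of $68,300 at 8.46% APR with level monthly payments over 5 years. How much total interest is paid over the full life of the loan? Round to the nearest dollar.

$15,698

Monthly rate = 8.46%/12 = 0.0070500; payment = 68,300 × 0.0070500 / (1 − (1+0.0070500)^−60) = $1,399.96.
Total paid = 60 × $1,399.96 = $83,997.60; interest = $83,997.60 − $68,300 = $15,697.60.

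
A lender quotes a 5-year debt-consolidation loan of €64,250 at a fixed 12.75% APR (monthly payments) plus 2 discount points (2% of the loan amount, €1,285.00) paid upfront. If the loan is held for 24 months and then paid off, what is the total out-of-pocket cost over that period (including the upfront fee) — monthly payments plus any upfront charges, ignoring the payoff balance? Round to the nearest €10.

€36,170

Monthly rate = 12.75%/12 = 0.0106250; payment = 64,250 × 0.0106250 / (1 − (1+0.0106250)^−60) = €1,453.68.
Total outlay = 24 × €1,453.68 + €1,285.00 = €36,173.32.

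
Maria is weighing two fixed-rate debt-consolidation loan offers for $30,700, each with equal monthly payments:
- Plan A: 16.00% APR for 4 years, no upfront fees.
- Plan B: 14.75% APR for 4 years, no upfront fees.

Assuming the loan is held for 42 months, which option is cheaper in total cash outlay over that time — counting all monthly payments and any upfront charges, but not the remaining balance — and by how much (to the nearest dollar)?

Plan A: at 16.00% the monthly rate is 0.0133333, so the payment is 30,700 × 0.0133333 / (1 − 1.0133333^−48) = $870.05.
Plan B: at 14.75% the monthly rate is 0.0122917, so the payment is 30,700 × 0.0122917 / (1 − 1.0122917^−48) = $850.52.
Over 42 months: Plan A costs 42 × $870.05 = $36,542.10; Plan B costs 42 × $850.52 = $35,721.84.
Plan B is cheaper by $36,542.10 − $35,721.84 = $820.26.

Plan B by $820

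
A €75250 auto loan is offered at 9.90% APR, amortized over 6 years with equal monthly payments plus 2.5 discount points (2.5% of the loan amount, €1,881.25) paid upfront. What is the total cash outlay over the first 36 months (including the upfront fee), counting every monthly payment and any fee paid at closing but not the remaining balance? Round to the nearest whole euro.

€51,931

At 9.90% the monthly rate is 0.0082500, so the payment is 75,250 × 0.0082500 / (1 − 1.0082500^−72) = €1,390.28.
Total outlay = 36 × €1,390.28 + €1,881.25 = €51,931.33.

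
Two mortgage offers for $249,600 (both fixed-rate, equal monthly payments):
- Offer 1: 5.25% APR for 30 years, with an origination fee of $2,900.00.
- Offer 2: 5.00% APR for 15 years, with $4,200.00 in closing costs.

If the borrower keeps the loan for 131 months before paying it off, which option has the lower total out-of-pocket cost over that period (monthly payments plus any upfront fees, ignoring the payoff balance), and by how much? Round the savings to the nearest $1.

Offer 1: at 5.25% the monthly rate is 0.0043750, so the payment is 249,600 × 0.0043750 / (1 − 1.0043750^−360) = $1,378.30.
Offer 2: monthly rate = 5%/12 = 0.0041667; payment = 249,600 × 0.0041667 / (1 − (1+0.0041667)^−180) = $1,973.82.
Over 131 months: Offer 1 costs 131 × $1,378.30 + $2,900.00 = $183,457.30; Offer 2 costs 131 × $1,973.82 + $4,200.00 = $262,770.42.
Offer 1 is cheaper by $262,770.42 − $183,457.30 = $79,313.12.

Offer 1 by $79,313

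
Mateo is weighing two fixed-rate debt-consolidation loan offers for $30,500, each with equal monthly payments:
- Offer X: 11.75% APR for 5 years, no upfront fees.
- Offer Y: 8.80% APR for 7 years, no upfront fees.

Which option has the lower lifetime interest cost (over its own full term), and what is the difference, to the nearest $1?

Offer X by $484

Offer X: at 11.75% the monthly rate is 0.0097917, so the payment is 30,500 × 0.0097917 / (1 − 1.0097917^−60) = $674.61.
Total interest on Offer X = 60 × $674.61 − $30,500 = $9,976.60.
Offer Y: monthly rate = 8.8%/12 = 0.0073333; payment = 30,500 × 0.0073333 / (1 − (1+0.0073333)^−84) = $487.63.
Total interest on Offer Y = 84 × $487.63 − $30,500 = $10,460.92.
Offer X is lower by $484.32.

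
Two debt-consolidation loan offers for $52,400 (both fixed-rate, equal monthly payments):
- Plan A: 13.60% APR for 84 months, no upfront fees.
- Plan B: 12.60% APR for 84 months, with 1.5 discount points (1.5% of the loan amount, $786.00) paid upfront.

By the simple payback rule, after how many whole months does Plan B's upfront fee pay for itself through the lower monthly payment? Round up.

Plan A: monthly rate = 13.6%/12 = 0.0113333; payment = 52,400 × 0.0113333 / (1 − (1+0.0113333)^−84) = $970.43.
Plan B: monthly rate = 12.6%/12 = 0.0105000; payment = 52,400 × 0.0105000 / (1 − (1+0.0105000)^−84) = $941.90.
Monthly savings = $970.43 − $941.90 = $28.53.
Break-even = $786.00 / $28.53 = 27.55 → 28 months.

28 months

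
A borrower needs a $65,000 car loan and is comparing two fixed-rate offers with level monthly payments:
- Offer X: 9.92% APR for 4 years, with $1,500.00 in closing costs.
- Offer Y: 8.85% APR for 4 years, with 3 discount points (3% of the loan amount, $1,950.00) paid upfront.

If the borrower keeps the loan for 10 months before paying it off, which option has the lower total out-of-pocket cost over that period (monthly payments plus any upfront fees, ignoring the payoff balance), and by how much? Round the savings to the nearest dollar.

Offer X by $118

Offer X: monthly rate = 9.92%/12 = 0.0082667; payment = 65,000 × 0.0082667 / (1 − (1+0.0082667)^−48) = $1,646.07.
Offer Y: at 8.85% the monthly rate is 0.0073750, so the payment is 65,000 × 0.0073750 / (1 − 1.0073750^−48) = $1,612.90.
Over 10 months: Offer X costs 10 × $1,646.07 + $1,500.00 = $17,960.70; Offer Y costs 10 × $1,612.90 + $1,950.00 = $18,079.00.
Offer X is cheaper by $18,079.00 − $17,960.70 = $118.30.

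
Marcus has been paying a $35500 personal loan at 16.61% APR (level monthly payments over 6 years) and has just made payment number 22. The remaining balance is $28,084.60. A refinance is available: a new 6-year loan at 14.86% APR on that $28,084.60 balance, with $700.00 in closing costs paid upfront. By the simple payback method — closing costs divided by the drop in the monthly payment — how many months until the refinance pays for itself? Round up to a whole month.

Current payment = 35,500 × 16.61%/12 / (1 − (1+0.0138417)^−72) = $782.03.
Refinanced payment = 28,084.60 × 0.0123833 / (1 − (1+0.0123833)^−72) = $591.72.
Monthly savings = $782.03 − $591.72 = $190.31.
Break-even = $700.00 / $190.31 = 3.68 → 4 months.

4 months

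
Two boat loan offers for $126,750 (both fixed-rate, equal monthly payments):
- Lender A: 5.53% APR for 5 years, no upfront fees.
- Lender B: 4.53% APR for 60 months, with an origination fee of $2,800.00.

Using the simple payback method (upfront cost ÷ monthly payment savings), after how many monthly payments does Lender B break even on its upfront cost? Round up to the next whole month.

49 months

Lender A: at 5.53% the monthly rate is 0.0046083, so the payment is 126,750 × 0.0046083 / (1 − 1.0046083^−60) = $2,422.83.
Lender B: at 4.53% the monthly rate is 0.0037750, so the payment is 126,750 × 0.0037750 / (1 − 1.0037750^−60) = $2,364.73.
Monthly savings = $2,422.83 − $2,364.73 = $58.10.
Break-even = $2,800.00 / $58.10 = 48.19 → 49 months.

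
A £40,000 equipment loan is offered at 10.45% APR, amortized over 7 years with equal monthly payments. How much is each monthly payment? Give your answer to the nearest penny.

Monthly rate = 10.45%/12 = 0.0087083; payment = 40,000 × 0.0087083 / (1 − (1+0.0087083)^−84) = £673.38.

£673.38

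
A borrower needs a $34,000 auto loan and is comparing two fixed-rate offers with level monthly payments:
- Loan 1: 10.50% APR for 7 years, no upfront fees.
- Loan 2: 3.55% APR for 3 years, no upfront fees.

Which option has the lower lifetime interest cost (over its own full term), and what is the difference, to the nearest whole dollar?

Loan 2 by $12,261

Loan 1: at 10.50% the monthly rate is 0.0087500, so the payment is 34,000 × 0.0087500 / (1 − 1.0087500^−84) = $573.26.
Total interest on Loan 1 = 84 × $573.26 − $34,000 = $14,153.84.
Loan 2: at 3.55% the monthly rate is 0.0029583, so the payment is 34,000 × 0.0029583 / (1 − 1.0029583^−36) = $997.02.
Total interest on Loan 2 = 36 × $997.02 − $34,000 = $1,892.72.
Loan 2 is lower by $12,261.12.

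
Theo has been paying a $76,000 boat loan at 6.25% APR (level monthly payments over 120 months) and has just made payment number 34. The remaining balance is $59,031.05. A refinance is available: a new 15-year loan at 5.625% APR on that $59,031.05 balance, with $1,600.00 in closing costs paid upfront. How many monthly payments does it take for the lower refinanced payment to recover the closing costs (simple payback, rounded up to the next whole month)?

Current payment = 76,000 × 6.25%/12 / (1 − (1+0.0052083)^−120) = $853.33.
Refinanced payment = 59,031.05 × 0.0046875 / (1 − (1+0.0046875)^−180) = $486.26.
Monthly savings = $853.33 − $486.26 = $367.07.
Break-even = $1,600.00 / $367.07 = 4.36 → 5 months.

5 months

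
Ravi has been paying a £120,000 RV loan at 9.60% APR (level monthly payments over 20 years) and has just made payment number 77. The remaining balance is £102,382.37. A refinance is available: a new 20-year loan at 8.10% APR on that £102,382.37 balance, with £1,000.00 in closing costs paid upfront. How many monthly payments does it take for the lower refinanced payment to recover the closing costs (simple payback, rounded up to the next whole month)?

Current payment = 120,000 × 9.6%/12 / (1 − (1+0.0080000)^−240) = £1,126.41.
Refinanced payment = 102,382.37 × 0.0067500 / (1 − (1+0.0067500)^−240) = £862.75.
Monthly savings = £1,126.41 − £862.75 = £263.66.
Break-even = £1,000.00 / £263.66 = 3.79 → 4 months.

4 months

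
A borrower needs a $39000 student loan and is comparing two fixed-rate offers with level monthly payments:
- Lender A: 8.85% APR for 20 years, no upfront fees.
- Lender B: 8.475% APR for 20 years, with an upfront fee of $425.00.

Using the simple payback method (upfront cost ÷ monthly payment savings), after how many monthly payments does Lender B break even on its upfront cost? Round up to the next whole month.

46 months

Lender A: monthly rate = 8.85%/12 = 0.0073750; payment = 39,000 × 0.0073750 / (1 − (1+0.0073750)^−240) = $347.14.
Lender B: at 8.475% the monthly rate is 0.0070625, so the payment is 39,000 × 0.0070625 / (1 − 1.0070625^−240) = $337.83.
Monthly savings = $347.14 − $337.83 = $9.31.
Break-even = $425.00 / $9.31 = 45.65 → 46 months.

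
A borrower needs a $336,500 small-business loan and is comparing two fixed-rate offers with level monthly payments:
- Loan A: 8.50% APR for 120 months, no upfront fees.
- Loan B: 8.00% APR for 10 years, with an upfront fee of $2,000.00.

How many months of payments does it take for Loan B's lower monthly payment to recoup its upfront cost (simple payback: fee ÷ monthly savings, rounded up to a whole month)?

23 months

Loan A: monthly rate = 8.5%/12 = 0.0070833; payment = 336,500 × 0.0070833 / (1 − (1+0.0070833)^−120) = $4,172.12.
Loan B: monthly rate = 8%/12 = 0.0066667; payment = 336,500 × 0.0066667 / (1 − (1+0.0066667)^−120) = $4,082.67.
Monthly savings = $4,172.12 − $4,082.67 = $89.45.
Break-even = $2,000.00 / $89.45 = 22.36 → 23 months.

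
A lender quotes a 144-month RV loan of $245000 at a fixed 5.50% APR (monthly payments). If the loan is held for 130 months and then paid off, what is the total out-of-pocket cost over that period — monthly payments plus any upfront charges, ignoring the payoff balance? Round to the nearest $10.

$302,630

Monthly rate = 5.5%/12 = 0.0045833; payment = 245,000 × 0.0045833 / (1 − (1+0.0045833)^−144) = $2,327.92.
Total outlay = 130 × $2,327.92 = $302,629.60.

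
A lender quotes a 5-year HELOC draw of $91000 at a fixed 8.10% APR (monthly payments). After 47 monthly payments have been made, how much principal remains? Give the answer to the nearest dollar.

$22,945

With monthly rate i = 8.1%/12 = 0.0067500, the balance after k of n payments is P · [(1+i)^n − (1+i)^k] / [(1+i)^n − 1].
(1+0.0067500)^60 = 1.49726370 and (1+0.0067500)^47 = 1.37188276, so the balance is 91,000 × (1.49726370 − 1.37188276) / (1.49726370 − 1) = $22,944.90.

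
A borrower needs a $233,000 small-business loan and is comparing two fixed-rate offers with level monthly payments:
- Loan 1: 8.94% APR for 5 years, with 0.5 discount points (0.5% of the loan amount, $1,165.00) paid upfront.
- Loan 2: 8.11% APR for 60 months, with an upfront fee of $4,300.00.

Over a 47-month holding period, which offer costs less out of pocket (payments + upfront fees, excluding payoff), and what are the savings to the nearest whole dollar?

Loan 1: monthly rate = 8.94%/12 = 0.0074500; payment = 233,000 × 0.0074500 / (1 − (1+0.0074500)^−60) = $4,829.91.
Loan 2: monthly rate = 8.11%/12 = 0.0067583; payment = 233,000 × 0.0067583 / (1 − (1+0.0067583)^−60) = $4,736.68.
Over 47 months: Loan 1 costs 47 × $4,829.91 + $1,165.00 = $228,170.77; Loan 2 costs 47 × $4,736.68 + $4,300.00 = $226,923.96.
Loan 2 is cheaper by $228,170.77 − $226,923.96 = $1,246.81.

Loan 2 by $1,247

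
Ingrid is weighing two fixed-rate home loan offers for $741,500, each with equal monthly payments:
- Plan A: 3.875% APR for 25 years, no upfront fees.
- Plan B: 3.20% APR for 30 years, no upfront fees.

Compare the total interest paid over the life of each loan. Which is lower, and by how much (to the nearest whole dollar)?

Plan B by $4,447

Plan A: at 3.875% the monthly rate is 0.0032292, so the payment is 741,500 × 0.0032292 / (1 − 1.0032292^−300) = $3,862.91.
Total interest on Plan A = 300 × $3,862.91 − $741,500 = $417,373.00.
Plan B: monthly rate = 3.2%/12 = 0.0026667; payment = 741,500 × 0.0026667 / (1 − (1+0.0026667)^−360) = $3,206.74.
Total interest on Plan B = 360 × $3,206.74 − $741,500 = $412,926.40.
Plan B is lower by $4,446.60.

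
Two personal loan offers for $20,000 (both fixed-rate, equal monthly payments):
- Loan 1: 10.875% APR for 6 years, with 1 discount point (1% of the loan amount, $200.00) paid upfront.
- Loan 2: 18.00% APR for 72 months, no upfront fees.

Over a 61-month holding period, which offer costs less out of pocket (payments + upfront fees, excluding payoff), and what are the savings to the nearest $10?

Loan 1 by $4,480

Loan 1: at 10.875% the monthly rate is 0.0090625, so the payment is 20,000 × 0.0090625 / (1 − 1.0090625^−72) = $379.40.
Loan 2: at 18.00% the monthly rate is 0.0150000, so the payment is 20,000 × 0.0150000 / (1 − 1.0150000^−72) = $456.16.
Over 61 months: Loan 1 costs 61 × $379.40 + $200.00 = $23,343.40; Loan 2 costs 61 × $456.16 = $27,825.76.
Loan 1 is cheaper by $27,825.76 − $23,343.40 = $4,482.36.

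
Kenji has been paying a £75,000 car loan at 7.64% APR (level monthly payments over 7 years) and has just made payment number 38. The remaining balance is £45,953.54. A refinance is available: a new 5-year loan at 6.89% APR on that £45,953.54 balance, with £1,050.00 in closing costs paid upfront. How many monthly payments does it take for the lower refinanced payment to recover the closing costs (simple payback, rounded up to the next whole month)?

Current payment = 75,000 × 7.64%/12 / (1 − (1+0.0063667)^−84) = £1,155.56.
Refinanced payment = 45,953.54 × 0.0057417 / (1 − (1+0.0057417)^−60) = £907.55.
Monthly savings = £1,155.56 − £907.55 = £248.01.
Break-even = £1,050.00 / £248.01 = 4.23 → 5 months.

5 months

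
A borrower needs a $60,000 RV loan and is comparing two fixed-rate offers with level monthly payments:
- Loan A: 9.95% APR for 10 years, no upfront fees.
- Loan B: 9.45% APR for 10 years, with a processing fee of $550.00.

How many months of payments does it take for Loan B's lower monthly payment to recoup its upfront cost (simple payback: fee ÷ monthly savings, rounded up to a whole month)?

Loan A: at 9.95% the monthly rate is 0.0082917, so the payment is 60,000 × 0.0082917 / (1 − 1.0082917^−120) = $791.24.
Loan B: monthly rate = 9.45%/12 = 0.0078750; payment = 60,000 × 0.0078750 / (1 − (1+0.0078750)^−120) = $774.74.
Monthly savings = $791.24 − $774.74 = $16.50.
Break-even = $550.00 / $16.50 = 33.33 → 34 months.

34 months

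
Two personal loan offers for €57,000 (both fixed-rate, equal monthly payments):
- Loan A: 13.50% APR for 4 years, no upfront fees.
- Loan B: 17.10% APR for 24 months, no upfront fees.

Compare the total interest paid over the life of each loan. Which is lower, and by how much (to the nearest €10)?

Loan B by €6,380

Loan A: at 13.50% the monthly rate is 0.0112500, so the payment is 57,000 × 0.0112500 / (1 − 1.0112500^−48) = €1,543.35.
Total interest on Loan A = 48 × €1,543.35 − €57,000 = €17,080.80.
Loan B: monthly rate = 17.1%/12 = 0.0142500; payment = 57,000 × 0.0142500 / (1 − (1+0.0142500)^−24) = €2,820.95.
Total interest on Loan B = 24 × €2,820.95 − €57,000 = €10,702.80.
Loan B is lower by €6,378.00.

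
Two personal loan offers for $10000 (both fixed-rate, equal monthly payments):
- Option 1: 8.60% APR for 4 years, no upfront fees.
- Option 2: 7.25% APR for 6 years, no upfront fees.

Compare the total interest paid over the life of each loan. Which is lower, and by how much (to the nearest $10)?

Option 1: at 8.60% the monthly rate is 0.0071667, so the payment is 10,000 × 0.0071667 / (1 − 1.0071667^−48) = $246.96.
Total interest on Option 1 = 48 × $246.96 − $10,000 = $1,854.08.
Option 2: monthly rate = 7.25%/12 = 0.0060417; payment = 10,000 × 0.0060417 / (1 − (1+0.0060417)^−72) = $171.69.
Total interest on Option 2 = 72 × $171.69 − $10,000 = $2,361.68.
Option 1 is lower by $507.60.

Option 1 by $510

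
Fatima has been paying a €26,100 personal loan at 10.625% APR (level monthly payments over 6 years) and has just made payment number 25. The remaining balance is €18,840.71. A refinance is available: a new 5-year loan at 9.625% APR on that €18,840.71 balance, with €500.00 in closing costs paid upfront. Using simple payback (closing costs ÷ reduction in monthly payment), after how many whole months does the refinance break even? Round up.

6 months

Current payment = 26,100 × 10.625%/12 / (1 − (1+0.0088542)^−72) = €491.79.
Refinanced payment = 18,840.71 × 0.0080208 / (1 − (1+0.0080208)^−60) = €396.84.
Monthly savings = €491.79 − €396.84 = €94.95.
Break-even = €500.00 / €94.95 = 5.27 → 6 months.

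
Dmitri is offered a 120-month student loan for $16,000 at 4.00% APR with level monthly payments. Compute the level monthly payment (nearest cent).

Monthly rate = 4%/12 = 0.0033333; payment = 16,000 × 0.0033333 / (1 − (1+0.0033333)^−120) = $161.99.

$161.99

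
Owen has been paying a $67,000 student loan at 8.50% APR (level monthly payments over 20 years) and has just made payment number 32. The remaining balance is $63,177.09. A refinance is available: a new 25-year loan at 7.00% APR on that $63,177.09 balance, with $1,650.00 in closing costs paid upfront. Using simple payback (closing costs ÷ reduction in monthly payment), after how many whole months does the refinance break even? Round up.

13 months

Current payment = 67,000 × 8.5%/12 / (1 − (1+0.0070833)^−240) = $581.44.
Refinanced payment = 63,177.09 × 0.0058333 / (1 − (1+0.0058333)^−300) = $446.52.
Monthly savings = $581.44 − $446.52 = $134.92.
Break-even = $1,650.00 / $134.92 = 12.23 → 13 months.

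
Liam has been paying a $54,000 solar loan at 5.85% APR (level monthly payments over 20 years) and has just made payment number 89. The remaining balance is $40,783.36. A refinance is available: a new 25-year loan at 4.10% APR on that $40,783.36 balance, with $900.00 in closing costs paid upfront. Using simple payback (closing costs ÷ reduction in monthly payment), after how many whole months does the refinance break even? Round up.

6 months

Current payment = 54,000 × 5.85%/12 / (1 − (1+0.0048750)^−240) = $382.21.
Refinanced payment = 40,783.36 × 0.0034167 / (1 − (1+0.0034167)^−300) = $217.53.
Monthly savings = $382.21 − $217.53 = $164.68.
Break-even = $900.00 / $164.68 = 5.47 → 6 months.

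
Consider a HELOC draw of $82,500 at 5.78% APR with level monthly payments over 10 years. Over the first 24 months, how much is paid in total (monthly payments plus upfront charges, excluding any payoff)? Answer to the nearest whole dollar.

$21,764

At 5.78% the monthly rate is 0.0048167, so the payment is 82,500 × 0.0048167 / (1 − 1.0048167^−120) = $906.83.
Total outlay = 24 × $906.83 = $21,763.92.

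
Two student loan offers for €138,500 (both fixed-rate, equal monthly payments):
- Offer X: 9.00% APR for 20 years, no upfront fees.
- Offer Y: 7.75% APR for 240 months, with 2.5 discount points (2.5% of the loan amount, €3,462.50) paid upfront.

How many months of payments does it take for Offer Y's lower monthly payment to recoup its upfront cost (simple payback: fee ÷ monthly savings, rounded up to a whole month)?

Offer X: at 9.00% the monthly rate is 0.0075000, so the payment is 138,500 × 0.0075000 / (1 − 1.0075000^−240) = €1,246.12.
Offer Y: at 7.75% the monthly rate is 0.0064583, so the payment is 138,500 × 0.0064583 / (1 − 1.0064583^−240) = €1,137.01.
Monthly savings = €1,246.12 − €1,137.01 = €109.11.
Break-even = €3,462.50 / €109.11 = 31.73 → 32 months.

32 months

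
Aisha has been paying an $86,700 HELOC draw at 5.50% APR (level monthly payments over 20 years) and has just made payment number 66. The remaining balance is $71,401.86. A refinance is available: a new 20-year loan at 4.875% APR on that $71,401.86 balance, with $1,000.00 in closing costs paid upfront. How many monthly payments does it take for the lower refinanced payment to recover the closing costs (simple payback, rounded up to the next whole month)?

Current payment = 86,700 × 5.5%/12 / (1 − (1+0.0045833)^−240) = $596.40.
Refinanced payment = 71,401.86 × 0.0040625 / (1 − (1+0.0040625)^−240) = $466.30.
Monthly savings = $596.40 − $466.30 = $130.10.
Break-even = $1,000.00 / $130.10 = 7.69 → 8 months.

8 months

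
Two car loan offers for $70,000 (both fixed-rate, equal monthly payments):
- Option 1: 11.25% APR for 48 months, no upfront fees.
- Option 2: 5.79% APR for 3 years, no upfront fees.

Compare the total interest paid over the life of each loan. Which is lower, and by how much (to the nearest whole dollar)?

Option 1: monthly rate = 11.25%/12 = 0.0093750; payment = 70,000 × 0.0093750 / (1 − (1+0.0093750)^−48) = $1,817.70.
Total interest on Option 1 = 48 × $1,817.70 − $70,000 = $17,249.60.
Option 2: monthly rate = 5.79%/12 = 0.0048250; payment = 70,000 × 0.0048250 / (1 − (1+0.0048250)^−36) = $2,122.88.
Total interest on Option 2 = 36 × $2,122.88 − $70,000 = $6,423.68.
Option 2 is lower by $10,825.92.

Option 2 by $10,826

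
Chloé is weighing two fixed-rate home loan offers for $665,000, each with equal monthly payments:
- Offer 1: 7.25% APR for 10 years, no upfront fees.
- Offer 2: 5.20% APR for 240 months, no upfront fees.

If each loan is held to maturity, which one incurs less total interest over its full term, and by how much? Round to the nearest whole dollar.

Offer 1 by $134,142

Offer 1: at 7.25% the monthly rate is 0.0060417, so the payment is 665,000 × 0.0060417 / (1 − 1.0060417^−120) = $7,807.17.
Total interest on Offer 1 = 120 × $7,807.17 − $665,000 = $271,860.40.
Offer 2: monthly rate = 5.2%/12 = 0.0043333; payment = 665,000 × 0.0043333 / (1 − (1+0.0043333)^−240) = $4,462.51.
Total interest on Offer 2 = 240 × $4,462.51 − $665,000 = $406,002.40.
Offer 1 is lower by $134,142.00.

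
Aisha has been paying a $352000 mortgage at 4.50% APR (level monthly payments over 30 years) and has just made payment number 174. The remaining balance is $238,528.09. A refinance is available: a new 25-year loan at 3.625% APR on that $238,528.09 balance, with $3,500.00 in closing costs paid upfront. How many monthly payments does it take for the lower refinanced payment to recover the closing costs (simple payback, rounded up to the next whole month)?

7 months

Current payment = 352,000 × 4.5%/12 / (1 − (1+0.0037500)^−360) = $1,783.53.
Refinanced payment = 238,528.09 × 0.0030208 / (1 − (1+0.0030208)^−300) = $1,210.18.
Monthly savings = $1,783.53 − $1,210.18 = $573.35.
Break-even = $3,500.00 / $573.35 = 6.10 → 7 months.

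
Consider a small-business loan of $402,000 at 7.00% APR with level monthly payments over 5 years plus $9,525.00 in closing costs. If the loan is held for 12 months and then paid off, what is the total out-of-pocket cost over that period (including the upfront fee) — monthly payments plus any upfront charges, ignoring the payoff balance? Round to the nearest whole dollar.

Monthly rate = 7%/12 = 0.0058333; payment = 402,000 × 0.0058333 / (1 − (1+0.0058333)^−60) = $7,960.08.
Total outlay = 12 × $7,960.08 + $9,525.00 = $105,045.96.

$105,046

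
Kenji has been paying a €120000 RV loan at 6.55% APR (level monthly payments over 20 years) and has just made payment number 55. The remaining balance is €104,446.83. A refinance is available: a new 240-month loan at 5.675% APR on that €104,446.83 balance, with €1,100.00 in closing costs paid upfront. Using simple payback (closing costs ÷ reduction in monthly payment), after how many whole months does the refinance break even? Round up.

Current payment = 120,000 × 6.55%/12 / (1 − (1+0.0054583)^−240) = €898.22.
Refinanced payment = 104,446.83 × 0.0047292 / (1 − (1+0.0047292)^−240) = €728.84.
Monthly savings = €898.22 − €728.84 = €169.38.
Break-even = €1,100.00 / €169.38 = 6.49 → 7 months.

7 months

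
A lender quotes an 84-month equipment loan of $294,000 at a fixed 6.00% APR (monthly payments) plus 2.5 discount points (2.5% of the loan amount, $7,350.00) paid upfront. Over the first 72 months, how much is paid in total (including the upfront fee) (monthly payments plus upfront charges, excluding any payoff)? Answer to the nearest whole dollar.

Monthly rate = 6%/12 = 0.0050000; payment = 294,000 × 0.0050000 / (1 − (1+0.0050000)^−84) = $4,294.92.
Total outlay = 72 × $4,294.92 + $7,350.00 = $316,584.24.

$316,584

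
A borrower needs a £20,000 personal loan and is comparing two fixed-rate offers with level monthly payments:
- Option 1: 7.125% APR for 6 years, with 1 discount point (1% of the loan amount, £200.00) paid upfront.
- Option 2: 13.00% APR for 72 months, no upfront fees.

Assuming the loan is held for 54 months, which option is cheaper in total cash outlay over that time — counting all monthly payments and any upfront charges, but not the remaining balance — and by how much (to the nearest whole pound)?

Option 1 by £3,002

Option 1: monthly rate = 7.125%/12 = 0.0059375; payment = 20,000 × 0.0059375 / (1 − (1+0.0059375)^−72) = £342.18.
Option 2: at 13.00% the monthly rate is 0.0108333, so the payment is 20,000 × 0.0108333 / (1 − 1.0108333^−72) = £401.48.
Over 54 months: Option 1 costs 54 × £342.18 + £200.00 = £18,677.72; Option 2 costs 54 × £401.48 = £21,679.92.
Option 1 is cheaper by £21,679.92 − £18,677.72 = £3,002.20.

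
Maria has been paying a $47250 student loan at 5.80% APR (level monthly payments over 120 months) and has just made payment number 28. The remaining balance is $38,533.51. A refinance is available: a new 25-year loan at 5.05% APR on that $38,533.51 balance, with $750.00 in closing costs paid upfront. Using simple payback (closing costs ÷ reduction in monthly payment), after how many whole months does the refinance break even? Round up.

Current payment = 47,250 × 5.8%/12 / (1 − (1+0.0048333)^−120) = $519.84.
Refinanced payment = 38,533.51 × 0.0042083 / (1 − (1+0.0042083)^−300) = $226.39.
Monthly savings = $519.84 − $226.39 = $293.45.
Break-even = $750.00 / $293.45 = 2.56 → 3 months.

3 months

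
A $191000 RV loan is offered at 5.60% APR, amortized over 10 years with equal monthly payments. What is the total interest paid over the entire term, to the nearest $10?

Monthly rate = 5.6%/12 = 0.0046667; payment = 191,000 × 0.0046667 / (1 − (1+0.0046667)^−120) = $2,082.33.
Total paid = 120 × $2,082.33 = $249,879.60; interest = $249,879.60 − $191,000 = $58,879.60.

$58,880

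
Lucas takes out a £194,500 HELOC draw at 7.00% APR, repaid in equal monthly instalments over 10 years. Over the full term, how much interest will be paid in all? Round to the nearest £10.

£76,500

At 7.00% the monthly rate is 0.0058333, so the payment is 194,500 × 0.0058333 / (1 − 1.0058333^−120) = £2,258.31.
Total paid = 120 × £2,258.31 = £270,997.20; interest = £270,997.20 − £194,500 = £76,497.20.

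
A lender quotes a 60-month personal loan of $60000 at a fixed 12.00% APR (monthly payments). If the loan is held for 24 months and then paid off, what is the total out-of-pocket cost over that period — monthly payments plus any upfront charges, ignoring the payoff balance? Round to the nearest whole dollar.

$32,032

Monthly rate = 12%/12 = 0.0100000; payment = 60,000 × 0.0100000 / (1 − (1+0.0100000)^−60) = $1,334.67.
Total outlay = 24 × $1,334.67 = $32,032.08.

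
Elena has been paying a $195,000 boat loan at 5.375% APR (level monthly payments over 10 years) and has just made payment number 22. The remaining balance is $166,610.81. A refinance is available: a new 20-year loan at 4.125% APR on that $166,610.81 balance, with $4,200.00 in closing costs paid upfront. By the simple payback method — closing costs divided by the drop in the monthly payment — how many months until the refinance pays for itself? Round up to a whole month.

Current payment = 195,000 × 5.375%/12 / (1 − (1+0.0044792)^−120) = $2,104.20.
Refinanced payment = 166,610.81 × 0.0034375 / (1 − (1+0.0034375)^−240) = $1,020.64.
Monthly savings = $2,104.20 − $1,020.64 = $1,083.56.
Break-even = $4,200.00 / $1,083.56 = 3.88 → 4 months.

4 months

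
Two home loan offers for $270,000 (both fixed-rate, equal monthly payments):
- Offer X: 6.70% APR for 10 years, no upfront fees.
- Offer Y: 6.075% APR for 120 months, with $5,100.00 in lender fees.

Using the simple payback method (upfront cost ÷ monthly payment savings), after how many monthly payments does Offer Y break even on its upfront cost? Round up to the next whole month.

60 months

Offer X: at 6.70% the monthly rate is 0.0055833, so the payment is 270,000 × 0.0055833 / (1 − 1.0055833^−120) = $3,093.34.
Offer Y: at 6.075% the monthly rate is 0.0050625, so the payment is 270,000 × 0.0050625 / (1 − 1.0050625^−120) = $3,007.73.
Monthly savings = $3,093.34 − $3,007.73 = $85.61.
Break-even = $5,100.00 / $85.61 = 59.57 → 60 months.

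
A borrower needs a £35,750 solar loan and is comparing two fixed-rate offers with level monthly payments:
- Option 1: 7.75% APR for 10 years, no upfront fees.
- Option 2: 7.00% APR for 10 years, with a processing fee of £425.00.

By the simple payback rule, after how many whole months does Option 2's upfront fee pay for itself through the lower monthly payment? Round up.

31 months

Option 1: monthly rate = 7.75%/12 = 0.0064583; payment = 35,750 × 0.0064583 / (1 − (1+0.0064583)^−120) = £429.04.
Option 2: at 7.00% the monthly rate is 0.0058333, so the payment is 35,750 × 0.0058333 / (1 − 1.0058333^−120) = £415.09.
Monthly savings = £429.04 − £415.09 = £13.95.
Break-even = £425.00 / £13.95 = 30.47 → 31 months.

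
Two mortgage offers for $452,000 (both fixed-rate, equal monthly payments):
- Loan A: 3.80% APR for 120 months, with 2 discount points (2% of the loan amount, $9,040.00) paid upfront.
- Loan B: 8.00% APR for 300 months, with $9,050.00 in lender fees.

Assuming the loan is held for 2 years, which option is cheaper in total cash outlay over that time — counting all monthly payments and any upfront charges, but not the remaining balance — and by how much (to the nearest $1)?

Loan B by $25,066

Loan A: at 3.80% the monthly rate is 0.0031667, so the payment is 452,000 × 0.0031667 / (1 − 1.0031667^−120) = $4,533.44.
Loan B: monthly rate = 8%/12 = 0.0066667; payment = 452,000 × 0.0066667 / (1 − (1+0.0066667)^−300) = $3,488.61.
Over 24 months: Loan A costs 24 × $4,533.44 + $9,040.00 = $117,842.56; Loan B costs 24 × $3,488.61 + $9,050.00 = $92,776.64.
Loan B is cheaper by $117,842.56 − $92,776.64 = $25,065.92.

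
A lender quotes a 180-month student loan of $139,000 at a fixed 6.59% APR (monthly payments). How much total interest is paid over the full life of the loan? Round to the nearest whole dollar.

$80,191

At 6.59% the monthly rate is 0.0054917, so the payment is 139,000 × 0.0054917 / (1 − 1.0054917^−180) = $1,217.73.
Total paid = 180 × $1,217.73 = $219,191.40; interest = $219,191.40 − $139,000 = $80,191.40.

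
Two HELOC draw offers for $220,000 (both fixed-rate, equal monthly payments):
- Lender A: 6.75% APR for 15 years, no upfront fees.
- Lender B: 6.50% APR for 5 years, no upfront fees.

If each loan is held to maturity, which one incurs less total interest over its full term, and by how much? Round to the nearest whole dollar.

Lender B by $92,151

Lender A: monthly rate = 6.75%/12 = 0.0056250; payment = 220,000 × 0.0056250 / (1 − (1+0.0056250)^−180) = $1,946.80.
Total interest on Lender A = 180 × $1,946.80 − $220,000 = $130,424.00.
Lender B: at 6.50% the monthly rate is 0.0054167, so the payment is 220,000 × 0.0054167 / (1 − 1.0054167^−60) = $4,304.55.
Total interest on Lender B = 60 × $4,304.55 − $220,000 = $38,273.00.
Lender B is lower by $92,151.00.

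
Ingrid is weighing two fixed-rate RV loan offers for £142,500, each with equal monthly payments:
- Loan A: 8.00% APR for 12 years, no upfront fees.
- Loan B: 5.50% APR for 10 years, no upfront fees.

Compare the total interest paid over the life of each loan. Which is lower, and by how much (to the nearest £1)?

Loan B by £36,539

Loan A: at 8.00% the monthly rate is 0.0066667, so the payment is 142,500 × 0.0066667 / (1 − 1.0066667^−144) = £1,542.49.
Total interest on Loan A = 144 × £1,542.49 − £142,500 = £79,618.56.
Loan B: at 5.50% the monthly rate is 0.0045833, so the payment is 142,500 × 0.0045833 / (1 − 1.0045833^−120) = £1,546.50.
Total interest on Loan B = 120 × £1,546.50 − £142,500 = £43,080.00.
Loan B is lower by £36,538.56.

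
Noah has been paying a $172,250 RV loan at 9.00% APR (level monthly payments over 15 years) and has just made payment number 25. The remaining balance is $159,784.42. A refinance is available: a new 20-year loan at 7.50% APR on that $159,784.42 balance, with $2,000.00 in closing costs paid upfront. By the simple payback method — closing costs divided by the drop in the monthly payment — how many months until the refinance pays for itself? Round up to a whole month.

5 months

Current payment = 172,250 × 9%/12 / (1 − (1+0.0075000)^−180) = $1,747.07.
Refinanced payment = 159,784.42 × 0.0062500 / (1 − (1+0.0062500)^−240) = $1,287.21.
Monthly savings = $1,747.07 − $1,287.21 = $459.86.
Break-even = $2,000.00 / $459.86 = 4.35 → 5 months.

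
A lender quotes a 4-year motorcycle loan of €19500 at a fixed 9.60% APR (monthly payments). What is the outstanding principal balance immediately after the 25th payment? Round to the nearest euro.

€10,274

With monthly rate i = 9.6%/12 = 0.0080000, the balance after k of n payments is P · [(1+i)^n − (1+i)^k] / [(1+i)^n − 1].
(1+0.0080000)^48 = 1.46590404 and (1+0.0080000)^25 = 1.22043120, so the balance is 19,500 × (1.46590404 − 1.22043120) / (1.46590404 − 1) = €10,274.05.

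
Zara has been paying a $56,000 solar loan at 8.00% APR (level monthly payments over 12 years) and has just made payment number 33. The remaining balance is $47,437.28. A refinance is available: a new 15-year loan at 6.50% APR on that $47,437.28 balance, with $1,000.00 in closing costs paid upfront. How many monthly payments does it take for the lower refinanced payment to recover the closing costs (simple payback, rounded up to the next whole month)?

Current payment = 56,000 × 8%/12 / (1 − (1+0.0066667)^−144) = $606.17.
Refinanced payment = 47,437.28 × 0.0054167 / (1 − (1+0.0054167)^−180) = $413.23.
Monthly savings = $606.17 − $413.23 = $192.94.
Break-even = $1,000.00 / $192.94 = 5.18 → 6 months.

6 months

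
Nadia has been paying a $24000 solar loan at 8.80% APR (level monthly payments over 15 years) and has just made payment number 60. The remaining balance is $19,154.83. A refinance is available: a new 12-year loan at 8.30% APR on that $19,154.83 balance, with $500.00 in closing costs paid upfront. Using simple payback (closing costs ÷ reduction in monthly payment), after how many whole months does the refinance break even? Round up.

Current payment = 24,000 × 8.8%/12 / (1 − (1+0.0073333)^−180) = $240.58.
Refinanced payment = 19,154.83 × 0.0069167 / (1 − (1+0.0069167)^−144) = $210.51.
Monthly savings = $240.58 − $210.51 = $30.07.
Break-even = $500.00 / $30.07 = 16.63 → 17 months.

17 months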